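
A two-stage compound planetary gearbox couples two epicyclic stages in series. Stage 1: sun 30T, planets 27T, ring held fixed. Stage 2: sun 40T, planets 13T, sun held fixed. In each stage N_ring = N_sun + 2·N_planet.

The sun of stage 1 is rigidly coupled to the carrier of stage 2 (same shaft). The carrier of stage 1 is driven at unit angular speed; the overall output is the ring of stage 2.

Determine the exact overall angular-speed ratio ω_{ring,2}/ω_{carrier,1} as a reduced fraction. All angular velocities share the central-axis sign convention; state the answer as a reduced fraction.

1007/165

Stage 1: N_ring = 30 + 2·27 = 84
Stage 1: 30(ω_s−ω_c) = −84(ω_r−ω_c),  ω_r=0, ω_c=1
Stage 1: ω_s = 1 − (84/30)(0−1) = 19/5
  ⇒ ω_s¹/ω_c¹ = 19/5
Stage 2: N_ring = 40 + 2·13 = 66
Stage 2: 40(ω_s−ω_c) = −66(ω_r−ω_c),  ω_s=0, ω_c=1
Stage 2: ω_r = 1 − (40/66)(0−1) = 53/33
  ⇒ ω_r²/ω_c² = 53/33
Coupling ω_c² = ω_s¹ ⇒ overall = 19/5 × 53/33 = 1007/165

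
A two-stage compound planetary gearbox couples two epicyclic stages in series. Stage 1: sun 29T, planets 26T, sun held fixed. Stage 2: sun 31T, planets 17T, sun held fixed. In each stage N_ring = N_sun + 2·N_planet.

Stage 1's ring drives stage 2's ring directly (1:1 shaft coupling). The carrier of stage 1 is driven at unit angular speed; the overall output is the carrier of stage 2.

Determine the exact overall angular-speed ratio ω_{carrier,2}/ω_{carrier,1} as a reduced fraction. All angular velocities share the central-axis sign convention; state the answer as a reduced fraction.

Stage 1: N_ring = 29 + 2·26 = 81
Stage 1: 29(ω_s−ω_c) = −81(ω_r−ω_c),  ω_s=0, ω_c=1
Stage 1: ω_r = 1 − (29/81)(0−1) = 110/81
  ⇒ ω_r¹/ω_c¹ = 110/81
Stage 2: N_ring = 31 + 2·17 = 65
Stage 2: 31(ω_s−ω_c) = −65(ω_r−ω_c),  ω_s=0, ω_r=1
Stage 2: 31(0−ω_c) = −65(1−ω_c)  ⇒  96ω_c = 65  ⇒  ω_c = 65/96
  ⇒ ω_c²/ω_r² = 65/96
Coupling ω_r² = ω_r¹ ⇒ overall = 110/81 × 65/96 = 3575/3888

3575/3888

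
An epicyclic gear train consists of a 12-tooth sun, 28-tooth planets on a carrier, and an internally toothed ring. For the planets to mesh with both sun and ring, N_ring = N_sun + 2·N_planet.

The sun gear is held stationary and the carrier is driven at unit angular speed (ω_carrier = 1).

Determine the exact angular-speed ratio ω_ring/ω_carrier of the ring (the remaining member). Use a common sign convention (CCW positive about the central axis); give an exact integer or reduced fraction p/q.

20/17

N_ring = 12 + 2·28 = 68
12(ω_s−ω_c) = −68(ω_r−ω_c),  ω_s=0, ω_c=1
ω_r = 1 − (12/68)(0−1) = 20/17
ω_r/ω_c = 20/17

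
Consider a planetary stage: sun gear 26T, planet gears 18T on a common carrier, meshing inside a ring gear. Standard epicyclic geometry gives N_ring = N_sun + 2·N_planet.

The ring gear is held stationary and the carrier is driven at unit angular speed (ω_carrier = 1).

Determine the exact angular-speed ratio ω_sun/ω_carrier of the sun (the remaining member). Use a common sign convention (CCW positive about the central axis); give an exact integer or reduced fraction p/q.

44/13

N_ring = 26 + 2·18 = 62
26(ω_s−ω_c) = −62(ω_r−ω_c),  ω_r=0, ω_c=1
ω_s = 1 − (62/26)(0−1) = 44/13
ω_s/ω_c = 44/13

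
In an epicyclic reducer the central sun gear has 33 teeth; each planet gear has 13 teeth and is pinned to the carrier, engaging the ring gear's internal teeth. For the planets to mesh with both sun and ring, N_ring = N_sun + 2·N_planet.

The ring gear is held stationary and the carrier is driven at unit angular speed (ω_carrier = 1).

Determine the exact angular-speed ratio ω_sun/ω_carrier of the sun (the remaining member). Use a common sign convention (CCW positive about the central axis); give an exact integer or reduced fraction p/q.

N_ring = 33 + 2·13 = 59
33(ω_s−ω_c) = −59(ω_r−ω_c),  ω_r=0, ω_c=1
ω_s = 1 − (59/33)(0−1) = 92/33
ω_s/ω_c = 92/33

92/33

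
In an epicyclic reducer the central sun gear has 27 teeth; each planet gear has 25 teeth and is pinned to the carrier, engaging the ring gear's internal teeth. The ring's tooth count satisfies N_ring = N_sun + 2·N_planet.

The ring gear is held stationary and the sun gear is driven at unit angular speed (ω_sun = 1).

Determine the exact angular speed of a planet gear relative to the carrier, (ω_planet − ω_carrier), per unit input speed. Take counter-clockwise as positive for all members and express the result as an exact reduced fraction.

N_ring = 27 + 2·25 = 77
27(ω_s−ω_c) = −77(ω_r−ω_c),  ω_r=0, ω_s=1
27(1−ω_c) = −77(0−ω_c)  ⇒  104ω_c = 27  ⇒  ω_c = 27/104
sun–planet: 27·(1−27/104) = −25·(ω_p−ω_c)  ⇒  ω_p−ω_c = −(27/25)·(77/104) = -2079/2600

-2079/2600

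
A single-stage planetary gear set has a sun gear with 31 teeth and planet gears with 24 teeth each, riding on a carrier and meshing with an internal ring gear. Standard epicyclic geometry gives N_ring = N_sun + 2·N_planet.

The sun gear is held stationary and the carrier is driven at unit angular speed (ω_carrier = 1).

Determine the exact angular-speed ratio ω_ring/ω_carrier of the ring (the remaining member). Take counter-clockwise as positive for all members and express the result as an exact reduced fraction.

110/79

N_ring = 31 + 2·24 = 79
31(ω_s−ω_c) = −79(ω_r−ω_c),  ω_s=0, ω_c=1
ω_r = 1 − (31/79)(0−1) = 110/79
ω_r/ω_c = 110/79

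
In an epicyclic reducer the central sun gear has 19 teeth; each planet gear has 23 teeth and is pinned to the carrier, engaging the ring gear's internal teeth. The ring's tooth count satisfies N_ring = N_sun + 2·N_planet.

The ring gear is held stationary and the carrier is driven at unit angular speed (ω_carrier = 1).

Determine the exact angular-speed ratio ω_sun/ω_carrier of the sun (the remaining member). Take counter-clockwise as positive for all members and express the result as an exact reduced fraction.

N_ring = 19 + 2·23 = 65
19(ω_s−ω_c) = −65(ω_r−ω_c),  ω_r=0, ω_c=1
ω_s = 1 − (65/19)(0−1) = 84/19
ω_s/ω_c = 84/19

84/19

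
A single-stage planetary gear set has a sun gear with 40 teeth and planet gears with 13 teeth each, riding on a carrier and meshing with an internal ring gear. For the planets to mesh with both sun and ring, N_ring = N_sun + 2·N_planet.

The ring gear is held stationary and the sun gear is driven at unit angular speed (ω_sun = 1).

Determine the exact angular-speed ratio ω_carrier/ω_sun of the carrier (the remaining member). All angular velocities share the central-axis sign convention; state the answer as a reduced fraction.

20/53

N_ring = 40 + 2·13 = 66
40(ω_s−ω_c) = −66(ω_r−ω_c),  ω_r=0, ω_s=1
40(1−ω_c) = −66(0−ω_c)  ⇒  106ω_c = 40  ⇒  ω_c = 20/53
ω_c/ω_s = 20/53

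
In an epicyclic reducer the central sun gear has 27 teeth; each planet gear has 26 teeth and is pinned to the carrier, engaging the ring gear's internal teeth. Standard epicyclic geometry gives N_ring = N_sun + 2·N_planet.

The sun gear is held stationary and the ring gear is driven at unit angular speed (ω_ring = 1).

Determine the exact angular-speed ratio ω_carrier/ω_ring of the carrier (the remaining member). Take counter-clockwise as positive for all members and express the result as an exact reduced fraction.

N_ring = 27 + 2·26 = 79
27(ω_s−ω_c) = −79(ω_r−ω_c),  ω_s=0, ω_r=1
27(0−ω_c) = −79(1−ω_c)  ⇒  106ω_c = 79  ⇒  ω_c = 79/106
ω_c/ω_r = 79/106

79/106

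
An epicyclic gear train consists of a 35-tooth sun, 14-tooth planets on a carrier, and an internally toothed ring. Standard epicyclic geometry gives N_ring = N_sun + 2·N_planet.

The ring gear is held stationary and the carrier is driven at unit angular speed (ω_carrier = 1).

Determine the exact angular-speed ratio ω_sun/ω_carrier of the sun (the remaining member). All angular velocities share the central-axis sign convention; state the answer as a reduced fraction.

14/5

N_ring = 35 + 2·14 = 63
35(ω_s−ω_c) = −63(ω_r−ω_c),  ω_r=0, ω_c=1
ω_s = 1 − (63/35)(0−1) = 14/5
ω_s/ω_c = 14/5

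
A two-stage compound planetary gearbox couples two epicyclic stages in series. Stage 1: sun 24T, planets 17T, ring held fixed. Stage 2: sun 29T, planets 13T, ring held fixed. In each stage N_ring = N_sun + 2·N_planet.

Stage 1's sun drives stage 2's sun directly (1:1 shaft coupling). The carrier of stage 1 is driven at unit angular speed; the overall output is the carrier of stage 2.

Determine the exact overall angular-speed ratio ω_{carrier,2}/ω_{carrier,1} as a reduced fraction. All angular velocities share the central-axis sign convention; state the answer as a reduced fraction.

1189/1008

Stage 1: N_ring = 24 + 2·17 = 58
Stage 1: 24(ω_s−ω_c) = −58(ω_r−ω_c),  ω_r=0, ω_c=1
Stage 1: ω_s = 1 − (58/24)(0−1) = 41/12
  ⇒ ω_s¹/ω_c¹ = 41/12
Stage 2: N_ring = 29 + 2·13 = 55
Stage 2: 29(ω_s−ω_c) = −55(ω_r−ω_c),  ω_r=0, ω_s=1
Stage 2: 29(1−ω_c) = −55(0−ω_c)  ⇒  84ω_c = 29  ⇒  ω_c = 29/84
  ⇒ ω_c²/ω_s² = 29/84
Coupling ω_s² = ω_s¹ ⇒ overall = 41/12 × 29/84 = 1189/1008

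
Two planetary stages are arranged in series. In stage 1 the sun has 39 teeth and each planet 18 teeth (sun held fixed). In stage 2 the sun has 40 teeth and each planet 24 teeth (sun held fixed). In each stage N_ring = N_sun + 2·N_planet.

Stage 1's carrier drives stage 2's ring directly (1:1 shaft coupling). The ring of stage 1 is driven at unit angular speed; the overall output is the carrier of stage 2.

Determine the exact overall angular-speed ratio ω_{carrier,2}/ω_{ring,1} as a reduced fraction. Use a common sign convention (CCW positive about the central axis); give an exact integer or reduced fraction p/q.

Stage 1: N_ring = 39 + 2·18 = 75
Stage 1: 39(ω_s−ω_c) = −75(ω_r−ω_c),  ω_s=0, ω_r=1
Stage 1: 39(0−ω_c) = −75(1−ω_c)  ⇒  114ω_c = 75  ⇒  ω_c = 25/38
  ⇒ ω_c¹/ω_r¹ = 25/38
Stage 2: N_ring = 40 + 2·24 = 88
Stage 2: 40(ω_s−ω_c) = −88(ω_r−ω_c),  ω_s=0, ω_r=1
Stage 2: 40(0−ω_c) = −88(1−ω_c)  ⇒  128ω_c = 88  ⇒  ω_c = 11/16
  ⇒ ω_c²/ω_r² = 11/16
Coupling ω_r² = ω_c¹ ⇒ overall = 25/38 × 11/16 = 275/608

275/608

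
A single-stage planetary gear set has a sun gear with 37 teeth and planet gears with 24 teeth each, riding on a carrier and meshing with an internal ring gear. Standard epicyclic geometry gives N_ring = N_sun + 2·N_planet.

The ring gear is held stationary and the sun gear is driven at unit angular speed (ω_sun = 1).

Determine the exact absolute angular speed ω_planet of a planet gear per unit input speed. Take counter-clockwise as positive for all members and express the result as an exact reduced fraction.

N_ring = 37 + 2·24 = 85
37(ω_s−ω_c) = −85(ω_r−ω_c),  ω_r=0, ω_s=1
37(1−ω_c) = −85(0−ω_c)  ⇒  122ω_c = 37  ⇒  ω_c = 37/122
sun–planet: 37·(1−37/122) = −24·(ω_p−ω_c)  ⇒  ω_p−ω_c = −(37/24)·(85/122) = -3145/2928
ω_p = 37/122 − 3145/2928 = -37/48

-37/48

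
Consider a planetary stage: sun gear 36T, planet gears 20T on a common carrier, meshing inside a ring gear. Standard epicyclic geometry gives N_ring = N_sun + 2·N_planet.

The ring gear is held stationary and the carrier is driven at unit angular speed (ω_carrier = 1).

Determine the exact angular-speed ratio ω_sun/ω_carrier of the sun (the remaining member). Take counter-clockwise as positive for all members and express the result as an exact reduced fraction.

N_ring = 36 + 2·20 = 76
36(ω_s−ω_c) = −76(ω_r−ω_c),  ω_r=0, ω_c=1
ω_s = 1 − (76/36)(0−1) = 28/9
ω_s/ω_c = 28/9

28/9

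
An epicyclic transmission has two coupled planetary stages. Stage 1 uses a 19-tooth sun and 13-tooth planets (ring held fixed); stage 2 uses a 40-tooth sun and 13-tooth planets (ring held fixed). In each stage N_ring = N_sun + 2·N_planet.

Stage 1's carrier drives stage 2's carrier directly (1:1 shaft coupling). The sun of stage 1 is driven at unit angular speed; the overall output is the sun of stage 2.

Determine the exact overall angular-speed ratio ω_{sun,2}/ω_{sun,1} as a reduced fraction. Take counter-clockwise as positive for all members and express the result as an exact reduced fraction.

1007/1280

Stage 1: N_ring = 19 + 2·13 = 45
Stage 1: 19(ω_s−ω_c) = −45(ω_r−ω_c),  ω_r=0, ω_s=1
Stage 1: 19(1−ω_c) = −45(0−ω_c)  ⇒  64ω_c = 19  ⇒  ω_c = 19/64
  ⇒ ω_c¹/ω_s¹ = 19/64
Stage 2: N_ring = 40 + 2·13 = 66
Stage 2: 40(ω_s−ω_c) = −66(ω_r−ω_c),  ω_r=0, ω_c=1
Stage 2: ω_s = 1 − (66/40)(0−1) = 53/20
  ⇒ ω_s²/ω_c² = 53/20
Coupling ω_c² = ω_c¹ ⇒ overall = 19/64 × 53/20 = 1007/1280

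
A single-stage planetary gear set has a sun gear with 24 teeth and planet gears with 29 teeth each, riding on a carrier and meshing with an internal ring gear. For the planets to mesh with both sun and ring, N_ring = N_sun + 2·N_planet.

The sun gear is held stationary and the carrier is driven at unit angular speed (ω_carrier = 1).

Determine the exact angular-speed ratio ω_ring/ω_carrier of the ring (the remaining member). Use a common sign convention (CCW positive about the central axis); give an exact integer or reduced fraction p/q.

N_ring = 24 + 2·29 = 82
24(ω_s−ω_c) = −82(ω_r−ω_c),  ω_s=0, ω_c=1
ω_r = 1 − (24/82)(0−1) = 53/41
ω_r/ω_c = 53/41

53/41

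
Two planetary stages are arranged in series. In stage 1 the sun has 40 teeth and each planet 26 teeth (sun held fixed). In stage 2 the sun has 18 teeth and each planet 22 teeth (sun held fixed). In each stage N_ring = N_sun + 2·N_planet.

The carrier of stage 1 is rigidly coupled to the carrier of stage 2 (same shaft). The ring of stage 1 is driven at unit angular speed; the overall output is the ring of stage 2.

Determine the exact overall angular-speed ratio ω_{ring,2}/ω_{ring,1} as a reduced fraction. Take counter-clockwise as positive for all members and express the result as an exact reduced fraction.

Stage 1: N_ring = 40 + 2·26 = 92
Stage 1: 40(ω_s−ω_c) = −92(ω_r−ω_c),  ω_s=0, ω_r=1
Stage 1: 40(0−ω_c) = −92(1−ω_c)  ⇒  132ω_c = 92  ⇒  ω_c = 23/33
  ⇒ ω_c¹/ω_r¹ = 23/33
Stage 2: N_ring = 18 + 2·22 = 62
Stage 2: 18(ω_s−ω_c) = −62(ω_r−ω_c),  ω_s=0, ω_c=1
Stage 2: ω_r = 1 − (18/62)(0−1) = 40/31
  ⇒ ω_r²/ω_c² = 40/31
Coupling ω_c² = ω_c¹ ⇒ overall = 23/33 × 40/31 = 920/1023

920/1023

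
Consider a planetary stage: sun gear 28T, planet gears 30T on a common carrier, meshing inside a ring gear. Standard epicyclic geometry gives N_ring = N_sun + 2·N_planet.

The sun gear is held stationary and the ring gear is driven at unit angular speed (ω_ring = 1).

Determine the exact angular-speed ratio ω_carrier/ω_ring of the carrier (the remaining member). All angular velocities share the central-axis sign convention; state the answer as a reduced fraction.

N_ring = 28 + 2·30 = 88
28(ω_s−ω_c) = −88(ω_r−ω_c),  ω_s=0, ω_r=1
28(0−ω_c) = −88(1−ω_c)  ⇒  116ω_c = 88  ⇒  ω_c = 22/29
ω_c/ω_r = 22/29

22/29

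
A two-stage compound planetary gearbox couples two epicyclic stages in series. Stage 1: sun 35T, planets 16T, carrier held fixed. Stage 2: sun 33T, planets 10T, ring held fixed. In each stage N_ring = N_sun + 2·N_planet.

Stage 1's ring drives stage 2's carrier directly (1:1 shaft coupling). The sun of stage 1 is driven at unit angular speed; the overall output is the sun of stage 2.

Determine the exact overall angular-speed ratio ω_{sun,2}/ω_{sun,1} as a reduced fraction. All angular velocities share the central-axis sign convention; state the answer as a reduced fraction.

Stage 1: N_ring = 35 + 2·16 = 67
Stage 1: 35(ω_s−ω_c) = −67(ω_r−ω_c),  ω_c=0, ω_s=1
Stage 1: ω_r = 0 − (35/67)(1−0) = -35/67
  ⇒ ω_r¹/ω_s¹ = -35/67
Stage 2: N_ring = 33 + 2·10 = 53
Stage 2: 33(ω_s−ω_c) = −53(ω_r−ω_c),  ω_r=0, ω_c=1
Stage 2: ω_s = 1 − (53/33)(0−1) = 86/33
  ⇒ ω_s²/ω_c² = 86/33
Coupling ω_c² = ω_r¹ ⇒ overall = -35/67 × 86/33 = -3010/2211

-3010/2211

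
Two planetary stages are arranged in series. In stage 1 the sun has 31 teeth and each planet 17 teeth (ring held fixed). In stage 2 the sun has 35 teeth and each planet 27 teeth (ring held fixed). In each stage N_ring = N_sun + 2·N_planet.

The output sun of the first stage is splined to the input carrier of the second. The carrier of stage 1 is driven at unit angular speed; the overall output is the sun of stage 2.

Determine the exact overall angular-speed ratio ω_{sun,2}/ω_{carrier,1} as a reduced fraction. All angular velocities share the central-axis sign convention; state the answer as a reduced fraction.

Stage 1: N_ring = 31 + 2·17 = 65
Stage 1: 31(ω_s−ω_c) = −65(ω_r−ω_c),  ω_r=0, ω_c=1
Stage 1: ω_s = 1 − (65/31)(0−1) = 96/31
  ⇒ ω_s¹/ω_c¹ = 96/31
Stage 2: N_ring = 35 + 2·27 = 89
Stage 2: 35(ω_s−ω_c) = −89(ω_r−ω_c),  ω_r=0, ω_c=1
Stage 2: ω_s = 1 − (89/35)(0−1) = 124/35
  ⇒ ω_s²/ω_c² = 124/35
Coupling ω_c² = ω_s¹ ⇒ overall = 96/31 × 124/35 = 384/35

384/35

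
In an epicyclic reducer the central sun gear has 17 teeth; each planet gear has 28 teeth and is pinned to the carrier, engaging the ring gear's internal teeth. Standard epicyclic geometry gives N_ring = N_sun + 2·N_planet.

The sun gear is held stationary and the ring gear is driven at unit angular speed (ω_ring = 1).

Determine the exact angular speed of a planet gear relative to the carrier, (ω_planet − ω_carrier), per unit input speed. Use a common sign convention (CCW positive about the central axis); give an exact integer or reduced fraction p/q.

1241/2520

N_ring = 17 + 2·28 = 73
17(ω_s−ω_c) = −73(ω_r−ω_c),  ω_s=0, ω_r=1
17(0−ω_c) = −73(1−ω_c)  ⇒  90ω_c = 73  ⇒  ω_c = 73/90
sun–planet: 17·(0−73/90) = −28·(ω_p−ω_c)  ⇒  ω_p−ω_c = −(17/28)·(-73/90) = 1241/2520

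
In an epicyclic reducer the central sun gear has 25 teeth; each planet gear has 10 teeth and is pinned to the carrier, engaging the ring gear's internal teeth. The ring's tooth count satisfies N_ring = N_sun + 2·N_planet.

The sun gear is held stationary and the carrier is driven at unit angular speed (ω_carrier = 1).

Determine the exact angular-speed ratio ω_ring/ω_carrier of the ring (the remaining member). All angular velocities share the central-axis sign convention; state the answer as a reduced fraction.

N_ring = 25 + 2·10 = 45
25(ω_s−ω_c) = −45(ω_r−ω_c),  ω_s=0, ω_c=1
ω_r = 1 − (25/45)(0−1) = 14/9
ω_r/ω_c = 14/9

14/9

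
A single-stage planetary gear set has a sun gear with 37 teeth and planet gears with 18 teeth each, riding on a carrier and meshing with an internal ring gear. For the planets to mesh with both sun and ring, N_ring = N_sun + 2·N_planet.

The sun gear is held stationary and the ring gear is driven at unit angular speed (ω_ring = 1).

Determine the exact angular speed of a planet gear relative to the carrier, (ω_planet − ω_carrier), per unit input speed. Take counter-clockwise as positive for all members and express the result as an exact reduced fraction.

N_ring = 37 + 2·18 = 73
37(ω_s−ω_c) = −73(ω_r−ω_c),  ω_s=0, ω_r=1
37(0−ω_c) = −73(1−ω_c)  ⇒  110ω_c = 73  ⇒  ω_c = 73/110
sun–planet: 37·(0−73/110) = −18·(ω_p−ω_c)  ⇒  ω_p−ω_c = −(37/18)·(-73/110) = 2701/1980

2701/1980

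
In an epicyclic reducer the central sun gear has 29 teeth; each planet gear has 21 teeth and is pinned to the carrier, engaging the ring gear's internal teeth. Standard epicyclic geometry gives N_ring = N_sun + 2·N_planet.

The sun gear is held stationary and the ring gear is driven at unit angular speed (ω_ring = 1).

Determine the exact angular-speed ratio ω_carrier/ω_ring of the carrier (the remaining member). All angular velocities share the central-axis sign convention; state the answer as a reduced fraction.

71/100

N_ring = 29 + 2·21 = 71
29(ω_s−ω_c) = −71(ω_r−ω_c),  ω_s=0, ω_r=1
29(0−ω_c) = −71(1−ω_c)  ⇒  100ω_c = 71  ⇒  ω_c = 71/100
ω_c/ω_r = 71/100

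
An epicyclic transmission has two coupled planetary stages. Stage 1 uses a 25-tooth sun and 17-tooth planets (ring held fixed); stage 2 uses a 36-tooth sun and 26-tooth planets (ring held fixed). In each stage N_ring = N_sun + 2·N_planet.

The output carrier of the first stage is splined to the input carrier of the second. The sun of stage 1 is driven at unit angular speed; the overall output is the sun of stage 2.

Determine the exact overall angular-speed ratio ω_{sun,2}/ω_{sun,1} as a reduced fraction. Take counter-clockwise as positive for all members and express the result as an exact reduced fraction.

775/756

Stage 1: N_ring = 25 + 2·17 = 59
Stage 1: 25(ω_s−ω_c) = −59(ω_r−ω_c),  ω_r=0, ω_s=1
Stage 1: 25(1−ω_c) = −59(0−ω_c)  ⇒  84ω_c = 25  ⇒  ω_c = 25/84
  ⇒ ω_c¹/ω_s¹ = 25/84
Stage 2: N_ring = 36 + 2·26 = 88
Stage 2: 36(ω_s−ω_c) = −88(ω_r−ω_c),  ω_r=0, ω_c=1
Stage 2: ω_s = 1 − (88/36)(0−1) = 31/9
  ⇒ ω_s²/ω_c² = 31/9
Coupling ω_c² = ω_c¹ ⇒ overall = 25/84 × 31/9 = 775/756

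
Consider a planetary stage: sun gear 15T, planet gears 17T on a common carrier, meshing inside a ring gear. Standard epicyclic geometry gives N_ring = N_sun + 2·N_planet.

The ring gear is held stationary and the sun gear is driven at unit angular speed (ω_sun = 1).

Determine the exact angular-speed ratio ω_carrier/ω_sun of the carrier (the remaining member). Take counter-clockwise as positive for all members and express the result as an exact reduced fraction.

N_ring = 15 + 2·17 = 49
15(ω_s−ω_c) = −49(ω_r−ω_c),  ω_r=0, ω_s=1
15(1−ω_c) = −49(0−ω_c)  ⇒  64ω_c = 15  ⇒  ω_c = 15/64
ω_c/ω_s = 15/64

15/64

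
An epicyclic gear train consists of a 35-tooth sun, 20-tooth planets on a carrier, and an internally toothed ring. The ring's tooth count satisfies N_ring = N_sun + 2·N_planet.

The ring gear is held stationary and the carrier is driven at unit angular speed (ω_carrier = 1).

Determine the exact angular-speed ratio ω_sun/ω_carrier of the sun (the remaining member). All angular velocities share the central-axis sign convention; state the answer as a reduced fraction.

22/7

N_ring = 35 + 2·20 = 75
35(ω_s−ω_c) = −75(ω_r−ω_c),  ω_r=0, ω_c=1
ω_s = 1 − (75/35)(0−1) = 22/7
ω_s/ω_c = 22/7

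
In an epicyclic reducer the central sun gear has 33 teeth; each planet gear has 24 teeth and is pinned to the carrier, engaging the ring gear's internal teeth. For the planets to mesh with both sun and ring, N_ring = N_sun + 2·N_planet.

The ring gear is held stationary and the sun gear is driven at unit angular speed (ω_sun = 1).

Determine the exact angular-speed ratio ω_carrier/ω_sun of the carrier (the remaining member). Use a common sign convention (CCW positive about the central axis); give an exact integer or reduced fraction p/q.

N_ring = 33 + 2·24 = 81
33(ω_s−ω_c) = −81(ω_r−ω_c),  ω_r=0, ω_s=1
33(1−ω_c) = −81(0−ω_c)  ⇒  114ω_c = 33  ⇒  ω_c = 11/38
ω_c/ω_s = 11/38

11/38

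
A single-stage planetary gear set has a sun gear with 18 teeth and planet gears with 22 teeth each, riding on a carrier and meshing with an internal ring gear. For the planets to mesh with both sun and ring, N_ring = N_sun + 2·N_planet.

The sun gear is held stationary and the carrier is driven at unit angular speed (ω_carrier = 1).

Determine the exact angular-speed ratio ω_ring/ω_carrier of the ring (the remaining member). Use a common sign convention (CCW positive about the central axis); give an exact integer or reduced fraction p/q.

N_ring = 18 + 2·22 = 62
18(ω_s−ω_c) = −62(ω_r−ω_c),  ω_s=0, ω_c=1
ω_r = 1 − (18/62)(0−1) = 40/31
ω_r/ω_c = 40/31

40/31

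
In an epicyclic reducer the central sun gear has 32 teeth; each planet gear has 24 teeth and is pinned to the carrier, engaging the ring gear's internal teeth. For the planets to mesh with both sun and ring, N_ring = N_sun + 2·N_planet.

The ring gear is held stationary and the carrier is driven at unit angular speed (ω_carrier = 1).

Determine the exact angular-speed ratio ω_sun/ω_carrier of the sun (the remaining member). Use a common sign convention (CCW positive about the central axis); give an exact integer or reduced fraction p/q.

7/2

N_ring = 32 + 2·24 = 80
32(ω_s−ω_c) = −80(ω_r−ω_c),  ω_r=0, ω_c=1
ω_s = 1 − (80/32)(0−1) = 7/2
ω_s/ω_c = 7/2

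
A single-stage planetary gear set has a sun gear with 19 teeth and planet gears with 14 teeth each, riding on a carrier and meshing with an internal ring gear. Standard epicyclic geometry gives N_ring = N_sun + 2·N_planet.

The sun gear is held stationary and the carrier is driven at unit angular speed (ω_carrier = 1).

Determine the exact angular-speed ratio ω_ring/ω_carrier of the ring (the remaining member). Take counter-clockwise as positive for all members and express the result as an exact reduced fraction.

N_ring = 19 + 2·14 = 47
19(ω_s−ω_c) = −47(ω_r−ω_c),  ω_s=0, ω_c=1
ω_r = 1 − (19/47)(0−1) = 66/47
ω_r/ω_c = 66/47

66/47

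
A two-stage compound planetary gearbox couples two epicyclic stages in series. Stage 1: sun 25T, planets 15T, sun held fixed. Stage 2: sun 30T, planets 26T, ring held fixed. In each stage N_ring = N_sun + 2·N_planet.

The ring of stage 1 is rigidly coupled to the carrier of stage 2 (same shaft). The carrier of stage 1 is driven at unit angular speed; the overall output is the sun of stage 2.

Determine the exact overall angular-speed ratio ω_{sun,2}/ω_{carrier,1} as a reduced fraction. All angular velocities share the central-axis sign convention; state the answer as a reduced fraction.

896/165

Stage 1: N_ring = 25 + 2·15 = 55
Stage 1: 25(ω_s−ω_c) = −55(ω_r−ω_c),  ω_s=0, ω_c=1
Stage 1: ω_r = 1 − (25/55)(0−1) = 16/11
  ⇒ ω_r¹/ω_c¹ = 16/11
Stage 2: N_ring = 30 + 2·26 = 82
Stage 2: 30(ω_s−ω_c) = −82(ω_r−ω_c),  ω_r=0, ω_c=1
Stage 2: ω_s = 1 − (82/30)(0−1) = 56/15
  ⇒ ω_s²/ω_c² = 56/15
Coupling ω_c² = ω_r¹ ⇒ overall = 16/11 × 56/15 = 896/165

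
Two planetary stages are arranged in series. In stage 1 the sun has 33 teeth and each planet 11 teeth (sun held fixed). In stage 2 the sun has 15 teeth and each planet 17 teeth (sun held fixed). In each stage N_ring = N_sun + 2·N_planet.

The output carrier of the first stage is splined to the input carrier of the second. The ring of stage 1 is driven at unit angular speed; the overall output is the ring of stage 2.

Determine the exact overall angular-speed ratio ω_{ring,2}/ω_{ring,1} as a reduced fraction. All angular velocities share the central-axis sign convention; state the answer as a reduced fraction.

Stage 1: N_ring = 33 + 2·11 = 55
Stage 1: 33(ω_s−ω_c) = −55(ω_r−ω_c),  ω_s=0, ω_r=1
Stage 1: 33(0−ω_c) = −55(1−ω_c)  ⇒  88ω_c = 55  ⇒  ω_c = 5/8
  ⇒ ω_c¹/ω_r¹ = 5/8
Stage 2: N_ring = 15 + 2·17 = 49
Stage 2: 15(ω_s−ω_c) = −49(ω_r−ω_c),  ω_s=0, ω_c=1
Stage 2: ω_r = 1 − (15/49)(0−1) = 64/49
  ⇒ ω_r²/ω_c² = 64/49
Coupling ω_c² = ω_c¹ ⇒ overall = 5/8 × 64/49 = 40/49

40/49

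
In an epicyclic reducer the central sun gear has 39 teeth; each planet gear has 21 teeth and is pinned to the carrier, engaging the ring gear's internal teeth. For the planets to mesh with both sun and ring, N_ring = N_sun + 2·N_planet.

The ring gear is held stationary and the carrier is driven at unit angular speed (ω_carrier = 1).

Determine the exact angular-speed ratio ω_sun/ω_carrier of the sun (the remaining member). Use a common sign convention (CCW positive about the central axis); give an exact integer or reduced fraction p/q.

N_ring = 39 + 2·21 = 81
39(ω_s−ω_c) = −81(ω_r−ω_c),  ω_r=0, ω_c=1
ω_s = 1 − (81/39)(0−1) = 40/13
ω_s/ω_c = 40/13

40/13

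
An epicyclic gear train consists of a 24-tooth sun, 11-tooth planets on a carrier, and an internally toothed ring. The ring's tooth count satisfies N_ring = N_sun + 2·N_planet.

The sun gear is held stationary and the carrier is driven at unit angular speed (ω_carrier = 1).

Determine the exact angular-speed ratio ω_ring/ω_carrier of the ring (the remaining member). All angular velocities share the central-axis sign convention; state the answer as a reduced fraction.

35/23

N_ring = 24 + 2·11 = 46
24(ω_s−ω_c) = −46(ω_r−ω_c),  ω_s=0, ω_c=1
ω_r = 1 − (24/46)(0−1) = 35/23
ω_r/ω_c = 35/23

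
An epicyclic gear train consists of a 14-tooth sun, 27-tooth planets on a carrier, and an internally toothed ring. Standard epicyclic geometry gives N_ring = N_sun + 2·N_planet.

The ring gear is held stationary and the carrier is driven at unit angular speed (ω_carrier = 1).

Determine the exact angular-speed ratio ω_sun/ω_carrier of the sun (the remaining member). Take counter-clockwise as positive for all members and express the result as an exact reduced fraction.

41/7

N_ring = 14 + 2·27 = 68
14(ω_s−ω_c) = −68(ω_r−ω_c),  ω_r=0, ω_c=1
ω_s = 1 − (68/14)(0−1) = 41/7
ω_s/ω_c = 41/7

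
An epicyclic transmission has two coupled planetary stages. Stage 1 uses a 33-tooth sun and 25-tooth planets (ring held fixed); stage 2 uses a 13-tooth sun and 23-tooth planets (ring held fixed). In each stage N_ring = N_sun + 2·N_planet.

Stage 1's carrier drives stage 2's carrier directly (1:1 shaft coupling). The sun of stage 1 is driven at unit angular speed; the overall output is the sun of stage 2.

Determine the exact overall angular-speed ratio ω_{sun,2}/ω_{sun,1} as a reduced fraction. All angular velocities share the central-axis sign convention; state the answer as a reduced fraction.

594/377

Stage 1: N_ring = 33 + 2·25 = 83
Stage 1: 33(ω_s−ω_c) = −83(ω_r−ω_c),  ω_r=0, ω_s=1
Stage 1: 33(1−ω_c) = −83(0−ω_c)  ⇒  116ω_c = 33  ⇒  ω_c = 33/116
  ⇒ ω_c¹/ω_s¹ = 33/116
Stage 2: N_ring = 13 + 2·23 = 59
Stage 2: 13(ω_s−ω_c) = −59(ω_r−ω_c),  ω_r=0, ω_c=1
Stage 2: ω_s = 1 − (59/13)(0−1) = 72/13
  ⇒ ω_s²/ω_c² = 72/13
Coupling ω_c² = ω_c¹ ⇒ overall = 33/116 × 72/13 = 594/377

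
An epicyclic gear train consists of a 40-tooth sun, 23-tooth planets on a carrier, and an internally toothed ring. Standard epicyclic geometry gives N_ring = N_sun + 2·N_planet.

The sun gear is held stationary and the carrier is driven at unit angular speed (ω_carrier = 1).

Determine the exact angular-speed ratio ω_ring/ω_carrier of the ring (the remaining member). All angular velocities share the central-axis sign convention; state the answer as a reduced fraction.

N_ring = 40 + 2·23 = 86
40(ω_s−ω_c) = −86(ω_r−ω_c),  ω_s=0, ω_c=1
ω_r = 1 − (40/86)(0−1) = 63/43
ω_r/ω_c = 63/43

63/43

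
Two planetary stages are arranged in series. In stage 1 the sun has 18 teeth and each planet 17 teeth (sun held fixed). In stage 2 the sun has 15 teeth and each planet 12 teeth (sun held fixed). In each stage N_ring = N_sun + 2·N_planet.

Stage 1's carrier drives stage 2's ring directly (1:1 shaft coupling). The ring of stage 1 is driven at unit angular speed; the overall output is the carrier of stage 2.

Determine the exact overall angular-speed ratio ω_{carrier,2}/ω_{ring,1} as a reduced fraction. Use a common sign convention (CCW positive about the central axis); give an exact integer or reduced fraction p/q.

169/315

Stage 1: N_ring = 18 + 2·17 = 52
Stage 1: 18(ω_s−ω_c) = −52(ω_r−ω_c),  ω_s=0, ω_r=1
Stage 1: 18(0−ω_c) = −52(1−ω_c)  ⇒  70ω_c = 52  ⇒  ω_c = 26/35
  ⇒ ω_c¹/ω_r¹ = 26/35
Stage 2: N_ring = 15 + 2·12 = 39
Stage 2: 15(ω_s−ω_c) = −39(ω_r−ω_c),  ω_s=0, ω_r=1
Stage 2: 15(0−ω_c) = −39(1−ω_c)  ⇒  54ω_c = 39  ⇒  ω_c = 13/18
  ⇒ ω_c²/ω_r² = 13/18
Coupling ω_r² = ω_c¹ ⇒ overall = 26/35 × 13/18 = 169/315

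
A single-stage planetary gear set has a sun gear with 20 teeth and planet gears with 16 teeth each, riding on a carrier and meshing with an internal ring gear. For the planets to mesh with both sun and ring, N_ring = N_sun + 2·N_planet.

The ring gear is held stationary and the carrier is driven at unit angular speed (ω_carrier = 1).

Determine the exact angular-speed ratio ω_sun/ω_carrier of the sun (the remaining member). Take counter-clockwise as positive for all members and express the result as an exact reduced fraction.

18/5

N_ring = 20 + 2·16 = 52
20(ω_s−ω_c) = −52(ω_r−ω_c),  ω_r=0, ω_c=1
ω_s = 1 − (52/20)(0−1) = 18/5
ω_s/ω_c = 18/5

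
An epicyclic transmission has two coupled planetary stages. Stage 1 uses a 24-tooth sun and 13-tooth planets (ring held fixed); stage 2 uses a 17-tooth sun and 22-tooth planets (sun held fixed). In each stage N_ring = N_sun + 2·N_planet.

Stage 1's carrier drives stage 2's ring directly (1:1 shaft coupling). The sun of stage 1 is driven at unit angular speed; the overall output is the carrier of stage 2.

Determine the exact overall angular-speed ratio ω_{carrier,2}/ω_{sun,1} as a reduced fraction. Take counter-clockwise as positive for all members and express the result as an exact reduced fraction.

122/481

Stage 1: N_ring = 24 + 2·13 = 50
Stage 1: 24(ω_s−ω_c) = −50(ω_r−ω_c),  ω_r=0, ω_s=1
Stage 1: 24(1−ω_c) = −50(0−ω_c)  ⇒  74ω_c = 24  ⇒  ω_c = 12/37
  ⇒ ω_c¹/ω_s¹ = 12/37
Stage 2: N_ring = 17 + 2·22 = 61
Stage 2: 17(ω_s−ω_c) = −61(ω_r−ω_c),  ω_s=0, ω_r=1
Stage 2: 17(0−ω_c) = −61(1−ω_c)  ⇒  78ω_c = 61  ⇒  ω_c = 61/78
  ⇒ ω_c²/ω_r² = 61/78
Coupling ω_r² = ω_c¹ ⇒ overall = 12/37 × 61/78 = 122/481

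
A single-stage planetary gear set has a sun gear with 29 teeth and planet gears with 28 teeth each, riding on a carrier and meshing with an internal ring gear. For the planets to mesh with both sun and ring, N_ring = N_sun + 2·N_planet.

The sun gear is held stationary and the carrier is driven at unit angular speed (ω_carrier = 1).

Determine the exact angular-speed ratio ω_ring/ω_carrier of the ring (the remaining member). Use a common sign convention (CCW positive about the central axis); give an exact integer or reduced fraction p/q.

N_ring = 29 + 2·28 = 85
29(ω_s−ω_c) = −85(ω_r−ω_c),  ω_s=0, ω_c=1
ω_r = 1 − (29/85)(0−1) = 114/85
ω_r/ω_c = 114/85

114/85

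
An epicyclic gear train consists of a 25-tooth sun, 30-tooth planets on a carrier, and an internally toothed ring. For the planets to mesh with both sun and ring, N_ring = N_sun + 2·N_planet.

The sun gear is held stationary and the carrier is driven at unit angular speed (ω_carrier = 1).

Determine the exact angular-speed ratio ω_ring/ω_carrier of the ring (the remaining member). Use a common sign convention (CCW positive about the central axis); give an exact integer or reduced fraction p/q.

N_ring = 25 + 2·30 = 85
25(ω_s−ω_c) = −85(ω_r−ω_c),  ω_s=0, ω_c=1
ω_r = 1 − (25/85)(0−1) = 22/17
ω_r/ω_c = 22/17

22/17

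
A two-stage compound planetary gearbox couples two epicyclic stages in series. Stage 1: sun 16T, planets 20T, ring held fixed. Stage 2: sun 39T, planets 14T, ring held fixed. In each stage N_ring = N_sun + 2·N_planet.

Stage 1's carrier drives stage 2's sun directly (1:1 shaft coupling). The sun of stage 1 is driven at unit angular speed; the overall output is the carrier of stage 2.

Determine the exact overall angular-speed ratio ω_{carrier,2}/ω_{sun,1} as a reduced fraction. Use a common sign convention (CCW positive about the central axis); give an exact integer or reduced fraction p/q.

13/159

Stage 1: N_ring = 16 + 2·20 = 56
Stage 1: 16(ω_s−ω_c) = −56(ω_r−ω_c),  ω_r=0, ω_s=1
Stage 1: 16(1−ω_c) = −56(0−ω_c)  ⇒  72ω_c = 16  ⇒  ω_c = 2/9
  ⇒ ω_c¹/ω_s¹ = 2/9
Stage 2: N_ring = 39 + 2·14 = 67
Stage 2: 39(ω_s−ω_c) = −67(ω_r−ω_c),  ω_r=0, ω_s=1
Stage 2: 39(1−ω_c) = −67(0−ω_c)  ⇒  106ω_c = 39  ⇒  ω_c = 39/106
  ⇒ ω_c²/ω_s² = 39/106
Coupling ω_s² = ω_c¹ ⇒ overall = 2/9 × 39/106 = 13/159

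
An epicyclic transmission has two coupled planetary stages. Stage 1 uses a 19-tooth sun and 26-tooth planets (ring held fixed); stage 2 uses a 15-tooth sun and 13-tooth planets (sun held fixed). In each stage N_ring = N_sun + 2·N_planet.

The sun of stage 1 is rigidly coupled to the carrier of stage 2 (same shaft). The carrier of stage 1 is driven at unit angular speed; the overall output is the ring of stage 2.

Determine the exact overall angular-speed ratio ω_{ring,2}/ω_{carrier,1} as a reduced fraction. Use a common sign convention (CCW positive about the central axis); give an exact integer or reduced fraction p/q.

5040/779

Stage 1: N_ring = 19 + 2·26 = 71
Stage 1: 19(ω_s−ω_c) = −71(ω_r−ω_c),  ω_r=0, ω_c=1
Stage 1: ω_s = 1 − (71/19)(0−1) = 90/19
  ⇒ ω_s¹/ω_c¹ = 90/19
Stage 2: N_ring = 15 + 2·13 = 41
Stage 2: 15(ω_s−ω_c) = −41(ω_r−ω_c),  ω_s=0, ω_c=1
Stage 2: ω_r = 1 − (15/41)(0−1) = 56/41
  ⇒ ω_r²/ω_c² = 56/41
Coupling ω_c² = ω_s¹ ⇒ overall = 90/19 × 56/41 = 5040/779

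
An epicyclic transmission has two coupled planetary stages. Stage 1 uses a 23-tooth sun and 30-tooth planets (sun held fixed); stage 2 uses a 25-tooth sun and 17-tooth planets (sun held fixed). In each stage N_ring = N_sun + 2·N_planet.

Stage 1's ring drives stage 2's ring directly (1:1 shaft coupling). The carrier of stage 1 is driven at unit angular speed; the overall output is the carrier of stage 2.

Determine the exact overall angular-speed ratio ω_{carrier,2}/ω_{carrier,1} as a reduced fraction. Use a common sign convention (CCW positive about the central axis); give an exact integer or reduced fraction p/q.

3127/3486

Stage 1: N_ring = 23 + 2·30 = 83
Stage 1: 23(ω_s−ω_c) = −83(ω_r−ω_c),  ω_s=0, ω_c=1
Stage 1: ω_r = 1 − (23/83)(0−1) = 106/83
  ⇒ ω_r¹/ω_c¹ = 106/83
Stage 2: N_ring = 25 + 2·17 = 59
Stage 2: 25(ω_s−ω_c) = −59(ω_r−ω_c),  ω_s=0, ω_r=1
Stage 2: 25(0−ω_c) = −59(1−ω_c)  ⇒  84ω_c = 59  ⇒  ω_c = 59/84
  ⇒ ω_c²/ω_r² = 59/84
Coupling ω_r² = ω_r¹ ⇒ overall = 106/83 × 59/84 = 3127/3486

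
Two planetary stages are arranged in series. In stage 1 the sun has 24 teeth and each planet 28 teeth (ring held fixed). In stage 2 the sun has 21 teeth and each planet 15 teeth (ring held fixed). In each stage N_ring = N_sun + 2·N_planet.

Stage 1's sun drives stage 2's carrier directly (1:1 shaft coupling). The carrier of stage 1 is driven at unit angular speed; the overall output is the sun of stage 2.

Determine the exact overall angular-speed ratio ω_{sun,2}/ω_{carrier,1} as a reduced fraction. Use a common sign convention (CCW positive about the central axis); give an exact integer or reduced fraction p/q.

104/7

Stage 1: N_ring = 24 + 2·28 = 80
Stage 1: 24(ω_s−ω_c) = −80(ω_r−ω_c),  ω_r=0, ω_c=1
Stage 1: ω_s = 1 − (80/24)(0−1) = 13/3
  ⇒ ω_s¹/ω_c¹ = 13/3
Stage 2: N_ring = 21 + 2·15 = 51
Stage 2: 21(ω_s−ω_c) = −51(ω_r−ω_c),  ω_r=0, ω_c=1
Stage 2: ω_s = 1 − (51/21)(0−1) = 24/7
  ⇒ ω_s²/ω_c² = 24/7
Coupling ω_c² = ω_s¹ ⇒ overall = 13/3 × 24/7 = 104/7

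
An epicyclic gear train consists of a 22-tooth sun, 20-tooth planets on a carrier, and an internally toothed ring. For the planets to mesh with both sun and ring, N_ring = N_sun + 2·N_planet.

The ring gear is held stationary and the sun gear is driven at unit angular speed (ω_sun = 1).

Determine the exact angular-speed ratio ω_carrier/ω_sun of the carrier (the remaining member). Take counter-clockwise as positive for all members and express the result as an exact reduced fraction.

N_ring = 22 + 2·20 = 62
22(ω_s−ω_c) = −62(ω_r−ω_c),  ω_r=0, ω_s=1
22(1−ω_c) = −62(0−ω_c)  ⇒  84ω_c = 22  ⇒  ω_c = 11/42
ω_c/ω_s = 11/42

11/42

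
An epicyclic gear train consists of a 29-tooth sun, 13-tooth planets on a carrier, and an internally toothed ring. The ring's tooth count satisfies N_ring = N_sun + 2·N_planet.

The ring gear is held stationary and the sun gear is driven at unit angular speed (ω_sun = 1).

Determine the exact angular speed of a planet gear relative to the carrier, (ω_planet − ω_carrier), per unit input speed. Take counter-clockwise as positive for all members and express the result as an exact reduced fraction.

-1595/1092

N_ring = 29 + 2·13 = 55
29(ω_s−ω_c) = −55(ω_r−ω_c),  ω_r=0, ω_s=1
29(1−ω_c) = −55(0−ω_c)  ⇒  84ω_c = 29  ⇒  ω_c = 29/84
sun–planet: 29·(1−29/84) = −13·(ω_p−ω_c)  ⇒  ω_p−ω_c = −(29/13)·(55/84) = -1595/1092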